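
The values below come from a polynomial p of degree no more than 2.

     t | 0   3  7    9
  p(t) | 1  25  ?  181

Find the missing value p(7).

The 3 known points determine the degree-2 polynomial uniquely.
Write p(t) = at^2 + bt + c. Substituting each data point gives a linear system:
  c = 1
  9a + 3b + c = 25
  81a + 9b + c = 181
Solving the system yields a = 2, b = 2, c = 1.
So p(t) = 2t^2 + 2t + 1.
Then p(7) = 113.

113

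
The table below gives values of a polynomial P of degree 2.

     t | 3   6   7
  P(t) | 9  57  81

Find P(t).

Write P(t) = at^2 + bt + c. Substituting each data point gives a linear system:
  9a + 3b + c = 9
  36a + 6b + c = 57
  49a + 7b + c = 81
Solving the system yields a = 2, b = -2, c = -3.
So P(t) = 2t² - 2t - 3.
Check: P(3) = 9. ✓

P(t) = 2t^2 - 2t - 3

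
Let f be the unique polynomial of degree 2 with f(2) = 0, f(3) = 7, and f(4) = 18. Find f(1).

Write f(n) = an^2 + bn + c. Substituting each data point gives a linear system:
  4a + 2b + c = 0
  9a + 3b + c = 7
  16a + 4b + c = 18
Solving the system yields a = 2, b = -3, c = -2.
So f(n) = 2n² - 3n - 2.
Then f(1) = -3.

-3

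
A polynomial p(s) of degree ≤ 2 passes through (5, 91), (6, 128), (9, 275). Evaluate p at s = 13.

Write p(s) = as^2 + bs + c. Substituting each data point gives a linear system:
  25a + 5b + c = 91
  36a + 6b + c = 128
  81a + 9b + c = 275
Solving the system yields a = 3, b = 4, c = -4.
So p(s) = 3s² + 4s - 4.
Then p(13) = 555.

555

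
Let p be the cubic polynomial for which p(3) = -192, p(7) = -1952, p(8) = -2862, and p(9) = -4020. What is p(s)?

p(s) = -5s^3 - 4s^2 - 5s - 6

Write p(s) = as^3 + bs^2 + cs + d. Substituting each data point gives a linear system:
  27a + 9b + 3c + d = -192
  343a + 49b + 7c + d = -1952
  512a + 64b + 8c + d = -2862
  729a + 81b + 9c + d = -4020
Solving the system yields a = -5, b = -4, c = -5, d = -6.
So p(s) = -5s^3 - 4s^2 - 5s - 6.
Check: p(8) = -2862. ✓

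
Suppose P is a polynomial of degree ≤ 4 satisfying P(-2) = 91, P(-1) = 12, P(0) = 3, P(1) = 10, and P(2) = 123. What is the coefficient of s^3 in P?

Write P(s) = as^4 + bs^3 + cs^2 + ds + e. Substituting each data point gives a linear system:
  16a - 8b + 4c - 2d + e = 91
  a - b + c - d + e = 12
  e = 3
  a + b + c + d + e = 10
  16a + 8b + 4c + 2d + e = 123
Solving the system yields a = 6, b = 3, c = 2, d = -4, e = 3.
So P(s) = 6s^4 + 3s^3 + 2s^2 - 4s + 3.
The coefficient of s^3 is 3.

3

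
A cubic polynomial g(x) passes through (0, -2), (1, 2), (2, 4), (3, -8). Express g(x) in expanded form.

g(x) = -2x^3 + 5x^2 + x - 2

Using the Lagrange interpolation formula with nodes 0, 1, 2, 3:
  L_0(x) = (x - 1)(x - 2)(x - 3) / -6
  L_1(x) = x(x - 2)(x - 3) / 2
  L_2(x) = x(x - 1)(x - 3) / -2
  L_3(x) = x(x - 1)(x - 2) / 6
Then g(x) = -2·L_0(x) + 2·L_1(x) + 4·L_2(x) - 8·L_3(x).
Expanding and collecting terms gives g(x) = -2x³ + 5x² + x - 2.
Check: g(3) = -8. ✓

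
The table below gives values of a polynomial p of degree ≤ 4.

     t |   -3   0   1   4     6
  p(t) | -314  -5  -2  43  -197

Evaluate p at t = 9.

Using the Lagrange interpolation formula with nodes -3, 0, 1, 4, 6:
  L_0(t) = t(t - 1)(t - 4)(t - 6) / 756
  L_1(t) = (t + 3)(t - 1)(t - 4)(t - 6) / -72
  L_2(t) = (t + 3)t(t - 4)(t - 6) / 60
  L_3(t) = (t + 3)t(t - 1)(t - 6) / -168
  L_4(t) = (t + 3)t(t - 1)(t - 4) / 540
Then p(t) = -314·L_0(t) - 5·L_1(t) - 2·L_2(t) + 43·L_3(t) - 197·L_4(t).
Expanding and collecting terms gives p(t) = -t⁴ + 6t³ - 6t² + 4t - 5.
Evaluating at t = 9: p(9) = -2642.

-2642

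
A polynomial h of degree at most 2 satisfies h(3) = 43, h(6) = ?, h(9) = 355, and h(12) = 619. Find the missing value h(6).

On equispaced nodes a degree-2 polynomial has vanishing third forward difference, so
  - h(3) + 3·h(6) - 3·h(9) + h(12) = 0.
Substituting the known values and solving for h(6):
  3·h(6) = 489
  h(6) = 163.

163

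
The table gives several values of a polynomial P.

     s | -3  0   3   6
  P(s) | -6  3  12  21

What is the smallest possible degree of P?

Forward differences of the values at s = -3, 0, 3, 6:
  P  : -6  3  12  21
  Δ  : 9  9  9
  Δ^2: 0  0
  Δ^3: 0
The first differences are constant (9) and nonzero, while all higher differences vanish, so the minimal degree is 1.

1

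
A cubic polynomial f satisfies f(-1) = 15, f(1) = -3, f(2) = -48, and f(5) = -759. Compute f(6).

Write f(s) = as^3 + bs^2 + cs + d. Substituting each data point gives a linear system:
  -a + b - c + d = 15
  a + b + c + d = -3
  8a + 4b + 2c + d = -48
  125a + 25b + 5c + d = -759
Solving the system yields a = -6, b = 0, c = -3, d = 6.
So f(s) = -6s³ - 3s + 6.
Then f(6) = -1308.

-1308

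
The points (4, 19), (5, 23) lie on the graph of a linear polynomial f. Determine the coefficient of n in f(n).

Write f(n) = an + b. Substituting each data point gives a linear system:
  4a + b = 19
  5a + b = 23
Solving the system yields a = 4, b = 3.
So f(n) = 4n + 3.
The leading coefficient is 4.

4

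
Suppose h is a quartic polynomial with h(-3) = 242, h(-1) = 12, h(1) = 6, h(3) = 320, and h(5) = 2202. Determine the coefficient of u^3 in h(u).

2

Write h(u) = au^4 + bu^3 + cu^2 + du + e. Substituting each data point gives a linear system:
  81a - 27b + 9c - 3d + e = 242
  a - b + c - d + e = 12
  a + b + c + d + e = 6
  81a + 27b + 9c + 3d + e = 320
  625a + 125b + 25c + 5d + e = 2202
Solving the system yields a = 3, b = 2, c = 4, d = -5, e = 2.
So h(u) = 3u^4 + 2u^3 + 4u^2 - 5u + 2.
The coefficient of u^3 is 2.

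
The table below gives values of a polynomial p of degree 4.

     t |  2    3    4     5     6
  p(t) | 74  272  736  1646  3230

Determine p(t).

Write p(t) = at^4 + bt^3 + ct^2 + dt + e. Substituting each data point gives a linear system:
  16a + 8b + 4c + 2d + e = 74
  81a + 27b + 9c + 3d + e = 272
  256a + 64b + 16c + 4d + e = 736
  625a + 125b + 25c + 5d + e = 1646
  1296a + 216b + 36c + 6d + e = 3230
Solving the system yields a = 2, b = 2, c = 5, d = 5, e = -4.
So p(t) = 2t⁴ + 2t³ + 5t² + 5t - 4.
Check: p(3) = 272. ✓

p(t) = 2t^4 + 2t^3 + 5t^2 + 5t - 4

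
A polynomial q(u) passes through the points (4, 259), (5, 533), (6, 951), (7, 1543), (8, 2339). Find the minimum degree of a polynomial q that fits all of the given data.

3

Forward differences of the values at u = 4, 5, 6, 7, 8:
  q  : 259  533  951  1543  2339
  Δ  : 274  418  592  796
  Δ^2: 144  174  204
  Δ^3: 30  30
  Δ^4: 0
The third differences are constant (30) and nonzero, while all higher differences vanish, so the minimal degree is 3.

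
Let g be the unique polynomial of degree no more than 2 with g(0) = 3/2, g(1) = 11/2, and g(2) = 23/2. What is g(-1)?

Write g(s) = as^2 + bs + c. Substituting each data point gives a linear system:
  c = 3/2
  a + b + c = 11/2
  4a + 2b + c = 23/2
Solving the system yields a = 1, b = 3, c = 3/2.
So g(s) = s^2 + 3s + 3/2.
Then g(-1) = -1/2.

-1/2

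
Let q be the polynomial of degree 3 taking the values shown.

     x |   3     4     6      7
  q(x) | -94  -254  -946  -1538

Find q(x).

q(x) = -5x^3 + 3x^2 + 4x + 2

Using the Lagrange interpolation formula with nodes 3, 4, 6, 7:
  L_0(x) = (x - 4)(x - 6)(x - 7) / -12
  L_1(x) = (x - 3)(x - 6)(x - 7) / 6
  L_2(x) = (x - 3)(x - 4)(x - 7) / -6
  L_3(x) = (x - 3)(x - 4)(x - 6) / 12
Then q(x) = -94·L_0(x) - 254·L_1(x) - 946·L_2(x) - 1538·L_3(x).
Expanding and collecting terms gives q(x) = -5x³ + 3x² + 4x + 2.
Check: q(3) = -94. ✓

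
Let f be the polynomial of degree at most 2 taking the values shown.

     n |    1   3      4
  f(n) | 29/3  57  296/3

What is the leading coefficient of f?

6

Write f(n) = an^2 + bn + c. Substituting each data point gives a linear system:
  a + b + c = 29/3
  9a + 3b + c = 57
  16a + 4b + c = 296/3
Solving the system yields a = 6, b = -1/3, c = 4.
So f(n) = 6n^2 - (1/3)n + 4.
The leading coefficient is 6.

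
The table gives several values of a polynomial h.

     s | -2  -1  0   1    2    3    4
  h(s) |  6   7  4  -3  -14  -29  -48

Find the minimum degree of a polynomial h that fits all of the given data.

Forward differences of the values at s = -2, -1, 0, 1, 2, 3, 4:
  h  : 6  7  4  -3  -14  -29  -48
  Δ  : 1  -3  -7  -11  -15  -19
  Δ^2: -4  -4  -4  -4  -4
  Δ^3: 0  0  0  0
  Δ^4: 0  0  0
  Δ^5: 0  0
  Δ^6: 0
The second differences are constant (-4) and nonzero, while all higher differences vanish, so the minimal degree is 2.

2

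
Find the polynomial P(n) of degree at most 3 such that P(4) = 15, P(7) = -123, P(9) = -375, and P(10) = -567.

Write P(n) = an^3 + bn^2 + cn + d. Substituting each data point gives a linear system:
  64a + 16b + 4c + d = 15
  343a + 49b + 7c + d = -123
  729a + 81b + 9c + d = -375
  1000a + 100b + 10c + d = -567
Solving the system yields a = -1, b = 4, c = 3, d = 3.
So P(n) = -n³ + 4n² + 3n + 3.
Check: P(9) = -375. ✓

P(n) = -n^3 + 4n^2 + 3n + 3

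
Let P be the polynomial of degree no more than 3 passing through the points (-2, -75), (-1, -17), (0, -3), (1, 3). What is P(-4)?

Using the Lagrange interpolation formula with nodes -2, -1, 0, 1:
  L_0(u) = (u + 1)u(u - 1) / -6
  L_1(u) = (u + 2)u(u - 1) / 2
  L_2(u) = (u + 2)(u + 1)(u - 1) / -2
  L_3(u) = (u + 2)(u + 1)u / 6
Then P(u) = -75·L_0(u) - 17·L_1(u) - 3·L_2(u) + 3·L_3(u).
Expanding and collecting terms gives P(u) = 6u³ - 4u² + 4u - 3.
Evaluating at u = -4: P(-4) = -467.

-467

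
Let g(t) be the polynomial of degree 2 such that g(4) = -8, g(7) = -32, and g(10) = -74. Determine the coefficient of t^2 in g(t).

Write g(t) = at^2 + bt + c. Substituting each data point gives a linear system:
  16a + 4b + c = -8
  49a + 7b + c = -32
  100a + 10b + c = -74
Solving the system yields a = -1, b = 3, c = -4.
So g(t) = -t² + 3t - 4.
The leading coefficient is -1.

-1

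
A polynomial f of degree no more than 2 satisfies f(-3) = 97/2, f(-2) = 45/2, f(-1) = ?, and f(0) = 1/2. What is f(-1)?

13/2

The 3 known points determine the degree-2 polynomial uniquely.
Write f(u) = au^2 + bu + c. Substituting each data point gives a linear system:
  9a - 3b + c = 97/2
  4a - 2b + c = 45/2
  c = 1/2
Solving the system yields a = 5, b = -1, c = 1/2.
So f(u) = 5u^2 - u + 1/2.
Then f(-1) = 13/2.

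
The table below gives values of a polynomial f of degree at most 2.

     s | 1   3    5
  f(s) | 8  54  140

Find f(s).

Using the Lagrange interpolation formula with nodes 1, 3, 5:
  L_0(s) = (s - 3)(s - 5) / 8
  L_1(s) = (s - 1)(s - 5) / -4
  L_2(s) = (s - 1)(s - 3) / 8
Then f(s) = 8·L_0(s) + 54·L_1(s) + 140·L_2(s).
Expanding and collecting terms gives f(s) = 5s² + 3s.
Check: f(1) = 8. ✓

f(s) = 5s^2 + 3s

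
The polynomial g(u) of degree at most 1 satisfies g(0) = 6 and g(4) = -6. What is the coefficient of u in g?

Write g(u) = au + b. Substituting each data point gives a linear system:
  b = 6
  4a + b = -6
Solving the system yields a = -3, b = 6.
So g(u) = -3u + 6.
The leading coefficient is -3.

-3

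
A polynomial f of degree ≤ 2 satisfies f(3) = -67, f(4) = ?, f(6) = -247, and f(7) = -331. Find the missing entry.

The 3 known points determine the degree-2 polynomial uniquely.
Write f(t) = at^2 + bt + c. Substituting each data point gives a linear system:
  9a + 3b + c = -67
  36a + 6b + c = -247
  49a + 7b + c = -331
Solving the system yields a = -6, b = -6, c = 5.
So f(t) = -6t^2 - 6t + 5.
Then f(4) = -115.

-115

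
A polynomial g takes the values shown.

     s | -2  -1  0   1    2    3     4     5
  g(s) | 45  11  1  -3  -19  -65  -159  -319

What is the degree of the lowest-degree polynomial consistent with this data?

3

Forward differences of the values at s = -2, -1, 0, 1, 2, 3, 4, 5:
  g  : 45  11  1  -3  -19  -65  -159  -319
  Δ  : -34  -10  -4  -16  -46  -94  -160
  Δ^2: 24  6  -12  -30  -48  -66
  Δ^3: -18  -18  -18  -18  -18
  Δ^4: 0  0  0  0
  Δ^5: 0  0  0
  Δ^6: 0  0
  Δ^7: 0
The third differences are constant (-18) and nonzero, while all higher differences vanish, so the minimal degree is 3.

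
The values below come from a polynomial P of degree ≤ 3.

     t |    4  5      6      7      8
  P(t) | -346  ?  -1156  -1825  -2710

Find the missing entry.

The 4 known points determine the degree-3 polynomial uniquely.
Write P(t) = at^3 + bt^2 + ct + d. Substituting each data point gives a linear system:
  64a + 16b + 4c + d = -346
  216a + 36b + 6c + d = -1156
  343a + 49b + 7c + d = -1825
  512a + 64b + 8c + d = -2710
Solving the system yields a = -5, b = -3, c = 5, d = 2.
So P(t) = -5t^3 - 3t^2 + 5t + 2.
Then P(5) = -673.

-673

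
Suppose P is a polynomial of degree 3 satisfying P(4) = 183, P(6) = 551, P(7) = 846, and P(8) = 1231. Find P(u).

P(u) = 2u^3 + 3u^2 + 2u - 1

Using the Lagrange interpolation formula with nodes 4, 6, 7, 8:
  L_0(u) = (u - 6)(u - 7)(u - 8) / -24
  L_1(u) = (u - 4)(u - 7)(u - 8) / 4
  L_2(u) = (u - 4)(u - 6)(u - 8) / -3
  L_3(u) = (u - 4)(u - 6)(u - 7) / 8
Then P(u) = 183·L_0(u) + 551·L_1(u) + 846·L_2(u) + 1231·L_3(u).
Expanding and collecting terms gives P(u) = 2u^3 + 3u^2 + 2u - 1.
Check: P(8) = 1231. ✓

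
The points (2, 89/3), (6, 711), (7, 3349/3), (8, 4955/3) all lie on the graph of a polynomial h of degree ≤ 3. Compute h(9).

2335

Write h(u) = au^3 + bu^2 + cu + d. Substituting each data point gives a linear system:
  8a + 4b + 2c + d = 89/3
  216a + 36b + 6c + d = 711
  343a + 49b + 7c + d = 3349/3
  512a + 64b + 8c + d = 4955/3
Solving the system yields a = 3, b = 2, c = -5/3, d = 1.
So h(u) = 3u^3 + 2u^2 - (5/3)u + 1.
Then h(9) = 2335.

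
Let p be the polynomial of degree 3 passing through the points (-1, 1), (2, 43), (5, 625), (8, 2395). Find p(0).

Forward differences of the values at n = -1, 2, 5, 8:
  p  : 1  43  625  2395
  Δ  : 42  582  1770
  Δ^2: 540  1188
  Δ^3: 648
The third differences are constant, confirming degree 3.
Interpolating (Newton forward form) and evaluating at n = 0 gives p(0) = -5.

-5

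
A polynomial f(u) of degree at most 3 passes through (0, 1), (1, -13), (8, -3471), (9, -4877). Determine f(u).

Write f(u) = au^3 + bu^2 + cu + d. Substituting each data point gives a linear system:
  d = 1
  a + b + c + d = -13
  512a + 64b + 8c + d = -3471
  729a + 81b + 9c + d = -4877
Solving the system yields a = -6, b = -6, c = -2, d = 1.
So f(u) = -6u^3 - 6u^2 - 2u + 1.
Check: f(9) = -4877. ✓

f(u) = -6u^3 - 6u^2 - 2u + 1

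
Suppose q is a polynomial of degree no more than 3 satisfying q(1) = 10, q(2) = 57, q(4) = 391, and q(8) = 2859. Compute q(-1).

6

Write q(s) = as^3 + bs^2 + cs + d. Substituting each data point gives a linear system:
  a + b + c + d = 10
  8a + 4b + 2c + d = 57
  64a + 16b + 4c + d = 391
  512a + 64b + 8c + d = 2859
Solving the system yields a = 5, b = 5, c = -3, d = 3.
So q(s) = 5s^3 + 5s^2 - 3s + 3.
Then q(-1) = 6.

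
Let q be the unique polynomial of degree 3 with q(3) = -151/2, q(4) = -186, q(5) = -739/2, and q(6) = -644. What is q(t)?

q(t) = -3t^3 - (1/2)t^2 + 4t - 2

Using the Lagrange interpolation formula with nodes 3, 4, 5, 6:
  L_0(t) = (t - 4)(t - 5)(t - 6) / -6
  L_1(t) = (t - 3)(t - 5)(t - 6) / 2
  L_2(t) = (t - 3)(t - 4)(t - 6) / -2
  L_3(t) = (t - 3)(t - 4)(t - 5) / 6
Then q(t) = -151/2·L_0(t) - 186·L_1(t) - 739/2·L_2(t) - 644·L_3(t).
Expanding and collecting terms gives q(t) = -3t^3 - (1/2)t^2 + 4t - 2.
Check: q(4) = -186. ✓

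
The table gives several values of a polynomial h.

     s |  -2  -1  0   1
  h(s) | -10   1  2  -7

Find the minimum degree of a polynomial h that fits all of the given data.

2

Forward differences of the values at s = -2, -1, 0, 1:
  h  : -10  1  2  -7
  Δ  : 11  1  -9
  Δ^2: -10  -10
  Δ^3: 0
The second differences are constant (-10) and nonzero, while all higher differences vanish, so the minimal degree is 2.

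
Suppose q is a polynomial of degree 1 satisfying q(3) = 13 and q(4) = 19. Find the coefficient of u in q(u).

6

Write q(u) = au + b. Substituting each data point gives a linear system:
  3a + b = 13
  4a + b = 19
Solving the system yields a = 6, b = -5.
So q(u) = 6u - 5.
The leading coefficient is 6.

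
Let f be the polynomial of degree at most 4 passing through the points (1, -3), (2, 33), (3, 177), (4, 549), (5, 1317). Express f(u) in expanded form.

Using the Lagrange interpolation formula with nodes 1, 2, 3, 4, 5:
  L_0(u) = (u - 2)(u - 3)(u - 4)(u - 5) / 24
  L_1(u) = (u - 1)(u - 3)(u - 4)(u - 5) / -6
  L_2(u) = (u - 1)(u - 2)(u - 4)(u - 5) / 4
  L_3(u) = (u - 1)(u - 2)(u - 3)(u - 5) / -6
  L_4(u) = (u - 1)(u - 2)(u - 3)(u - 4) / 24
Then f(u) = -3·L_0(u) + 33·L_1(u) + 177·L_2(u) + 549·L_3(u) + 1317·L_4(u).
Expanding and collecting terms gives f(u) = 2u^4 + 4u^2 - 6u - 3.
Check: f(4) = 549. ✓

f(u) = 2u^4 + 4u^2 - 6u - 3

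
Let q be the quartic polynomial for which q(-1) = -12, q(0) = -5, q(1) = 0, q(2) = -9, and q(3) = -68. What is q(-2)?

Forward differences of the values at u = -1, 0, 1, 2, 3:
  q  : -12  -5  0  -9  -68
  Δ  : 7  5  -9  -59
  Δ^2: -2  -14  -50
  Δ^3: -12  -36
  Δ^4: -24
The fourth differences are constant, confirming degree 4.
Interpolating (Newton forward form) and evaluating at u = -2 gives q(-2) = -33.

-33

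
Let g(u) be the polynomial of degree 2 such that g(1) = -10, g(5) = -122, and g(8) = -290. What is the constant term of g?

-2

Write g(u) = au^2 + bu + c. Substituting each data point gives a linear system:
  a + b + c = -10
  25a + 5b + c = -122
  64a + 8b + c = -290
Solving the system yields a = -4, b = -4, c = -2.
So g(u) = -4u^2 - 4u - 2.
The constant term is -2.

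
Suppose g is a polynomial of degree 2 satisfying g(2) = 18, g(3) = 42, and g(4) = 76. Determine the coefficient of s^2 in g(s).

5

Write g(s) = as^2 + bs + c. Substituting each data point gives a linear system:
  4a + 2b + c = 18
  9a + 3b + c = 42
  16a + 4b + c = 76
Solving the system yields a = 5, b = -1, c = 0.
So g(s) = 5s² - s.
The leading coefficient is 5.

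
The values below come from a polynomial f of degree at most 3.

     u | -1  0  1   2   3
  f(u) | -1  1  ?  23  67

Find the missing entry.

5

On equispaced nodes a degree-3 polynomial has vanishing fourth forward difference, so
  f(-1) - 4·f(0) + 6·f(1) - 4·f(2) + f(3) = 0.
Substituting the known values and solving for f(1):
  6·f(1) = 30
  f(1) = 5.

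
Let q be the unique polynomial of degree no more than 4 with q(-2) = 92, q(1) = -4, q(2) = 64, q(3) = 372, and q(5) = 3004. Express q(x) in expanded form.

q(x) = 5x^4 - x^3 + x^2 - 3x - 6

Using the Lagrange interpolation formula with nodes -2, 1, 2, 3, 5:
  L_0(x) = (x - 1)(x - 2)(x - 3)(x - 5) / 420
  L_1(x) = (x + 2)(x - 2)(x - 3)(x - 5) / -24
  L_2(x) = (x + 2)(x - 1)(x - 3)(x - 5) / 12
  L_3(x) = (x + 2)(x - 1)(x - 2)(x - 5) / -20
  L_4(x) = (x + 2)(x - 1)(x - 2)(x - 3) / 168
Then q(x) = 92·L_0(x) - 4·L_1(x) + 64·L_2(x) + 372·L_3(x) + 3004·L_4(x).
Expanding and collecting terms gives q(x) = 5x⁴ - x³ + x² - 3x - 6.
Check: q(1) = -4. ✓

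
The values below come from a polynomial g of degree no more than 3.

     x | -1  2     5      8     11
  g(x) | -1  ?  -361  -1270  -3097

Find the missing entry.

On equispaced nodes a degree-3 polynomial has vanishing fourth forward difference, so
  g(-1) - 4·g(2) + 6·g(5) - 4·g(8) + g(11) = 0.
Substituting the known values and solving for g(2):
  -4·g(2) = 184
  g(2) = -46.

-46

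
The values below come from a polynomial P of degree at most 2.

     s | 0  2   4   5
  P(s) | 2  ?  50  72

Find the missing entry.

The 3 known points determine the degree-2 polynomial uniquely.
Write P(s) = as^2 + bs + c. Substituting each data point gives a linear system:
  c = 2
  16a + 4b + c = 50
  25a + 5b + c = 72
Solving the system yields a = 2, b = 4, c = 2.
So P(s) = 2s² + 4s + 2.
Then P(2) = 18.

18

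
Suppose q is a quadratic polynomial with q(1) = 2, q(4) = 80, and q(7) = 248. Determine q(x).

q(x) = 5x^2 + x - 4

Using the Lagrange interpolation formula with nodes 1, 4, 7:
  L_0(x) = (x - 4)(x - 7) / 18
  L_1(x) = (x - 1)(x - 7) / -9
  L_2(x) = (x - 1)(x - 4) / 18
Then q(x) = 2·L_0(x) + 80·L_1(x) + 248·L_2(x).
Expanding and collecting terms gives q(x) = 5x^2 + x - 4.
Check: q(1) = 2. ✓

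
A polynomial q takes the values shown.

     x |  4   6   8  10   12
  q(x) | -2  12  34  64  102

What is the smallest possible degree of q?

2

Forward differences of the values at x = 4, 6, 8, 10, 12:
  q  : -2  12  34  64  102
  Δ  : 14  22  30  38
  Δ^2: 8  8  8
  Δ^3: 0  0
  Δ^4: 0
The second differences are constant (8) and nonzero, while all higher differences vanish, so the minimal degree is 2.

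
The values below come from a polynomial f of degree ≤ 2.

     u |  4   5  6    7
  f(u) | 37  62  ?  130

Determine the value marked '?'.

93

On equispaced nodes a degree-2 polynomial has vanishing third forward difference, so
  - f(4) + 3·f(5) - 3·f(6) + f(7) = 0.
Substituting the known values and solving for f(6):
  -3·f(6) = -279
  f(6) = 93.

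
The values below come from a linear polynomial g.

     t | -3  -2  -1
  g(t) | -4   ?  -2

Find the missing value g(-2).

-3

On equispaced nodes a degree-1 polynomial has vanishing second forward difference, so
  g(-3) - 2·g(-2) + g(-1) = 0.
Substituting the known values and solving for g(-2):
  -2·g(-2) = 6
  g(-2) = -3.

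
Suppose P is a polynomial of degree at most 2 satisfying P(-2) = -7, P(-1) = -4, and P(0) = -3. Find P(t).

P(t) = -t^2 - 3

Write P(t) = at^2 + bt + c. Substituting each data point gives a linear system:
  4a - 2b + c = -7
  a - b + c = -4
  c = -3
Solving the system yields a = -1, b = 0, c = -3.
So P(t) = -t^2 - 3.
Check: P(-2) = -7. ✓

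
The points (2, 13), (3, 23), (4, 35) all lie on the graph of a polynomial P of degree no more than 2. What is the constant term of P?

Write P(u) = au^2 + bu + c. Substituting each data point gives a linear system:
  4a + 2b + c = 13
  9a + 3b + c = 23
  16a + 4b + c = 35
Solving the system yields a = 1, b = 5, c = -1.
So P(u) = u² + 5u - 1.
The constant term is -1.

-1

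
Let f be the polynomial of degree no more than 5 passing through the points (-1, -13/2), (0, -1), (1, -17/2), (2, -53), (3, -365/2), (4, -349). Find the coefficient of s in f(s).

Write f(s) = as^5 + bs^4 + cs^3 + ds^2 + es + k. Substituting each data point gives a linear system:
  -a + b - c + d - e + k = -13/2
  k = -1
  a + b + c + d + e + k = -17/2
  32a + 16b + 8c + 4d + 2e + k = -53
  243a + 81b + 27c + 9d + 3e + k = -365/2
  1024a + 256b + 64c + 16d + 4e + k = -349
Solving the system yields a = 1, b = -6, c = 3, d = -1/2, e = -5, k = -1.
So f(s) = s⁵ - 6s⁴ + 3s³ - (1/2)s² - 5s - 1.
The coefficient of s is -5.

-5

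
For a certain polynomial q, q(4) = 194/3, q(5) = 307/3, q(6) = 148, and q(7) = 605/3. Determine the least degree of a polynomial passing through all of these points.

2

Forward differences of the values at u = 4, 5, 6, 7:
  q  : 194/3  307/3  148  605/3
  Δ  : 113/3  137/3  161/3
  Δ^2: 8  8
  Δ^3: 0
The second differences are constant (8) and nonzero, while all higher differences vanish, so the minimal degree is 2.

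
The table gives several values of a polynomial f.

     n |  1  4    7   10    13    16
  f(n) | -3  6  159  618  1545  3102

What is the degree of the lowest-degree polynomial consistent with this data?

Forward differences of the values at n = 1, 4, 7, 10, 13, 16:
  f  : -3  6  159  618  1545  3102
  Δ  : 9  153  459  927  1557
  Δ^2: 144  306  468  630
  Δ^3: 162  162  162
  Δ^4: 0  0
  Δ^5: 0
The third differences are constant (162) and nonzero, while all higher differences vanish, so the minimal degree is 3.

3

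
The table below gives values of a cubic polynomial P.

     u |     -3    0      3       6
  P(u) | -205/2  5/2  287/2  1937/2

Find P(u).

P(u) = 4u^3 + 2u^2 + 5u + 5/2

Write P(u) = au^3 + bu^2 + cu + d. Substituting each data point gives a linear system:
  -27a + 9b - 3c + d = -205/2
  d = 5/2
  27a + 9b + 3c + d = 287/2
  216a + 36b + 6c + d = 1937/2
Solving the system yields a = 4, b = 2, c = 5, d = 5/2.
So P(u) = 4u^3 + 2u^2 + 5u + 5/2.
Check: P(6) = 1937/2. ✓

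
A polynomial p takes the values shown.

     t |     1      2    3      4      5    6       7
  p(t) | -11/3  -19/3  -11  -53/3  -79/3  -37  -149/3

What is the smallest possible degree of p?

Forward differences of the values at t = 1, 2, 3, 4, 5, 6, 7:
  p  : -11/3  -19/3  -11  -53/3  -79/3  -37  -149/3
  Δ  : -8/3  -14/3  -20/3  -26/3  -32/3  -38/3
  Δ^2: -2  -2  -2  -2  -2
  Δ^3: 0  0  0  0
  Δ^4: 0  0  0
  Δ^5: 0  0
  Δ^6: 0
The second differences are constant (-2) and nonzero, while all higher differences vanish, so the minimal degree is 2.

2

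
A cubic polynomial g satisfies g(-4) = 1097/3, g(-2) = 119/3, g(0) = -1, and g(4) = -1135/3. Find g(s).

Using the Lagrange interpolation formula with nodes -4, -2, 0, 4:
  L_0(s) = (s + 2)s(s - 4) / -64
  L_1(s) = (s + 4)s(s - 4) / 24
  L_2(s) = (s + 4)(s + 2)(s - 4) / -32
  L_3(s) = (s + 4)(s + 2)s / 192
Then g(s) = 1097/3·L_0(s) + 119/3·L_1(s) - 1·L_2(s) - 1135/3·L_3(s).
Expanding and collecting terms gives g(s) = -6s^3 - (1/3)s^2 + 3s - 1.
Check: g(-4) = 1097/3. ✓

g(s) = -6s^3 - (1/3)s^2 + 3s - 1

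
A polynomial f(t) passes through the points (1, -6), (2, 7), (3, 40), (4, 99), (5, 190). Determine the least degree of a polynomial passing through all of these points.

Forward differences of the values at t = 1, 2, 3, 4, 5:
  f  : -6  7  40  99  190
  Δ  : 13  33  59  91
  Δ^2: 20  26  32
  Δ^3: 6  6
  Δ^4: 0
The third differences are constant (6) and nonzero, while all higher differences vanish, so the minimal degree is 3.

3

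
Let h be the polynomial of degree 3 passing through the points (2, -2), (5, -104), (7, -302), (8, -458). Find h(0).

6

Using the Lagrange interpolation formula with nodes 2, 5, 7, 8:
  L_0(n) = (n - 5)(n - 7)(n - 8) / -90
  L_1(n) = (n - 2)(n - 7)(n - 8) / 18
  L_2(n) = (n - 2)(n - 5)(n - 8) / -10
  L_3(n) = (n - 2)(n - 5)(n - 7) / 18
Then h(n) = -2·L_0(n) - 104·L_1(n) - 302·L_2(n) - 458·L_3(n).
Expanding and collecting terms gives h(n) = -n^3 + n^2 - 2n + 6.
Evaluating at n = 0: h(0) = 6.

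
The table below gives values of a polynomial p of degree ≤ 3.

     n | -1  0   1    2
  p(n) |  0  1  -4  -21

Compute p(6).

Forward differences of the values at n = -1, 0, 1, 2:
  p  : 0  1  -4  -21
  Δ  : 1  -5  -17
  Δ^2: -6  -12
  Δ^3: -6
The third differences are constant, confirming degree 3.
Interpolating (Newton forward form) and evaluating at n = 6 gives p(6) = -329.

-329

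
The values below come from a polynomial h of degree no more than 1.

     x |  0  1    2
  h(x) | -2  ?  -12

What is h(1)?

On equispaced nodes a degree-1 polynomial has vanishing second forward difference, so
  h(0) - 2·h(1) + h(2) = 0.
Substituting the known values and solving for h(1):
  -2·h(1) = 14
  h(1) = -7.

-7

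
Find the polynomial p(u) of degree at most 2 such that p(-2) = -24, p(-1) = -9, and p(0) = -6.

p(u) = -6u^2 - 3u - 6

Using the Lagrange interpolation formula with nodes -2, -1, 0:
  L_0(u) = (u + 1)u / 2
  L_1(u) = (u + 2)u / -1
  L_2(u) = (u + 2)(u + 1) / 2
Then p(u) = -24·L_0(u) - 9·L_1(u) - 6·L_2(u).
Expanding and collecting terms gives p(u) = -6u^2 - 3u - 6.
Check: p(-2) = -24. ✓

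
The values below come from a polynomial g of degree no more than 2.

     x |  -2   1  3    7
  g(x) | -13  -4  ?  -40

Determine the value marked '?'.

-8

The 3 known points determine the degree-2 polynomial uniquely.
Write g(x) = ax^2 + bx + c. Substituting each data point gives a linear system:
  4a - 2b + c = -13
  a + b + c = -4
  49a + 7b + c = -40
Solving the system yields a = -1, b = 2, c = -5.
So g(x) = -x² + 2x - 5.
Then g(3) = -8.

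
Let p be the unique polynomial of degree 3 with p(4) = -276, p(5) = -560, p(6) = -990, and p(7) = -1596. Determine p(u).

p(u) = -5u^3 + 2u^2 + 3u

Using the Lagrange interpolation formula with nodes 4, 5, 6, 7:
  L_0(u) = (u - 5)(u - 6)(u - 7) / -6
  L_1(u) = (u - 4)(u - 6)(u - 7) / 2
  L_2(u) = (u - 4)(u - 5)(u - 7) / -2
  L_3(u) = (u - 4)(u - 5)(u - 6) / 6
Then p(u) = -276·L_0(u) - 560·L_1(u) - 990·L_2(u) - 1596·L_3(u).
Expanding and collecting terms gives p(u) = -5u^3 + 2u^2 + 3u.
Check: p(4) = -276. ✓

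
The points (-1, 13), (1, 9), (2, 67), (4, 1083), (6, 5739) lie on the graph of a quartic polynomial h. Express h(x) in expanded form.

h(x) = 5x^4 - 4x^3 + 3x^2 + 2x + 3

Using the Lagrange interpolation formula with nodes -1, 1, 2, 4, 6:
  L_0(x) = (x - 1)(x - 2)(x - 4)(x - 6) / 210
  L_1(x) = (x + 1)(x - 2)(x - 4)(x - 6) / -30
  L_2(x) = (x + 1)(x - 1)(x - 4)(x - 6) / 24
  L_3(x) = (x + 1)(x - 1)(x - 2)(x - 6) / -60
  L_4(x) = (x + 1)(x - 1)(x - 2)(x - 4) / 280
Then h(x) = 13·L_0(x) + 9·L_1(x) + 67·L_2(x) + 1083·L_3(x) + 5739·L_4(x).
Expanding and collecting terms gives h(x) = 5x⁴ - 4x³ + 3x² + 2x + 3.
Check: h(6) = 5739. ✓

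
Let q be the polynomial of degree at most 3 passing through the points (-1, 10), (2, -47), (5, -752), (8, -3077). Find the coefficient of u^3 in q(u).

Write q(u) = au^3 + bu^2 + cu + d. Substituting each data point gives a linear system:
  -a + b - c + d = 10
  8a + 4b + 2c + d = -47
  125a + 25b + 5c + d = -752
  512a + 64b + 8c + d = -3077
Solving the system yields a = -6, b = 0, c = -1, d = 3.
So q(u) = -6u^3 - u + 3.
The leading coefficient is -6.

-6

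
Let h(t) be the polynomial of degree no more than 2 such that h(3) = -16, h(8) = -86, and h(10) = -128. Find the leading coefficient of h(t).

Write h(t) = at^2 + bt + c. Substituting each data point gives a linear system:
  9a + 3b + c = -16
  64a + 8b + c = -86
  100a + 10b + c = -128
Solving the system yields a = -1, b = -3, c = 2.
So h(t) = -t^2 - 3t + 2.
The leading coefficient is -1.

-1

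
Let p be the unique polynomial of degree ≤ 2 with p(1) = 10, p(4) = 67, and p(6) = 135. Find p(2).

23

Using the Lagrange interpolation formula with nodes 1, 4, 6:
  L_0(x) = (x - 4)(x - 6) / 15
  L_1(x) = (x - 1)(x - 6) / -6
  L_2(x) = (x - 1)(x - 4) / 10
Then p(x) = 10·L_0(x) + 67·L_1(x) + 135·L_2(x).
Expanding and collecting terms gives p(x) = 3x^2 + 4x + 3.
Evaluating at x = 2: p(2) = 23.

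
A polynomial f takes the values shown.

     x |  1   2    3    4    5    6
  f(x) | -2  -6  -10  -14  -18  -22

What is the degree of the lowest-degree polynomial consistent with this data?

Forward differences of the values at x = 1, 2, 3, 4, 5, 6:
  f  : -2  -6  -10  -14  -18  -22
  Δ  : -4  -4  -4  -4  -4
  Δ^2: 0  0  0  0
  Δ^3: 0  0  0
  Δ^4: 0  0
  Δ^5: 0
The first differences are constant (-4) and nonzero, while all higher differences vanish, so the minimal degree is 1.

1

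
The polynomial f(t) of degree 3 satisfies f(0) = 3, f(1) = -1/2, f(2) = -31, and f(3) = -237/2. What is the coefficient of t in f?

0

Write f(t) = at^3 + bt^2 + ct + d. Substituting each data point gives a linear system:
  d = 3
  a + b + c + d = -1/2
  8a + 4b + 2c + d = -31
  27a + 9b + 3c + d = -237/2
Solving the system yields a = -5, b = 3/2, c = 0, d = 3.
So f(t) = -5t^3 + (3/2)t^2 + 3.
The coefficient of t is 0.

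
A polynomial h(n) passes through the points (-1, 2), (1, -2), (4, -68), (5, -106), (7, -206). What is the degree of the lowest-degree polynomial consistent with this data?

2

Divided differences on the nodes -1, 1, 4, 5, 7:
  order 0: 2  -2  -68  -106  -206
  order 1: -2  -22  -38  -50
  order 2: -4  -4  -4
  order 3: 0  0
  order 4: 0
The order-2 divided differences are all -4 (nonzero) and every higher order vanishes, so the data lies on a polynomial of degree exactly 2.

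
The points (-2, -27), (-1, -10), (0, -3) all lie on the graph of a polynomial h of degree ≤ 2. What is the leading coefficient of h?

-5

Write h(u) = au^2 + bu + c. Substituting each data point gives a linear system:
  4a - 2b + c = -27
  a - b + c = -10
  c = -3
Solving the system yields a = -5, b = 2, c = -3.
So h(u) = -5u^2 + 2u - 3.
The leading coefficient is -5.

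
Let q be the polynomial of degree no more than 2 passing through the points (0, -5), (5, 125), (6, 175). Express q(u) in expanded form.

q(u) = 4u^2 + 6u - 5

Using the Lagrange interpolation formula with nodes 0, 5, 6:
  L_0(u) = (u - 5)(u - 6) / 30
  L_1(u) = u(u - 6) / -5
  L_2(u) = u(u - 5) / 6
Then q(u) = -5·L_0(u) + 125·L_1(u) + 175·L_2(u).
Expanding and collecting terms gives q(u) = 4u² + 6u - 5.
Check: q(5) = 125. ✓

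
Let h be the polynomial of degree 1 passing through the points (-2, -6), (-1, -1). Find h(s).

h(s) = 5s + 4

Write h(s) = as + b. Substituting each data point gives a linear system:
  -2a + b = -6
  -a + b = -1
Solving the system yields a = 5, b = 4.
So h(s) = 5s + 4.
Check: h(-2) = -6. ✓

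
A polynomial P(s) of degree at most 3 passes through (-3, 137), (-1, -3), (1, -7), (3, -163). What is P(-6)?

1232

Forward differences of the values at s = -3, -1, 1, 3:
  P  : 137  -3  -7  -163
  Δ  : -140  -4  -156
  Δ^2: 136  -152
  Δ^3: -288
The third differences are constant, confirming degree 3.
Interpolating (Newton forward form) and evaluating at s = -6 gives P(-6) = 1232.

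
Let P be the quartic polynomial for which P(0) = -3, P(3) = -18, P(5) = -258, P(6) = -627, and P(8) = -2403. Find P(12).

Write P(x) = ax^4 + bx^3 + cx^2 + dx + e. Substituting each data point gives a linear system:
  e = -3
  81a + 27b + 9c + 3d + e = -18
  625a + 125b + 25c + 5d + e = -258
  1296a + 216b + 36c + 6d + e = -627
  4096a + 512b + 64c + 8d + e = -2403
Solving the system yields a = -1, b = 4, c = -6, d = 4, e = -3.
So P(x) = -x^4 + 4x^3 - 6x^2 + 4x - 3.
Then P(12) = -14643.

-14643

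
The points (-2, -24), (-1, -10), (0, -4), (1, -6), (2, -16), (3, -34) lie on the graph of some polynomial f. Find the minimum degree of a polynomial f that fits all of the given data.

Forward differences of the values at n = -2, -1, 0, 1, 2, 3:
  f  : -24  -10  -4  -6  -16  -34
  Δ  : 14  6  -2  -10  -18
  Δ^2: -8  -8  -8  -8
  Δ^3: 0  0  0
  Δ^4: 0  0
  Δ^5: 0
The second differences are constant (-8) and nonzero, while all higher differences vanish, so the minimal degree is 2.

2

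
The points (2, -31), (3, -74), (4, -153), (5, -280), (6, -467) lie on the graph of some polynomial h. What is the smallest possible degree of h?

3

Forward differences of the values at x = 2, 3, 4, 5, 6:
  h  : -31  -74  -153  -280  -467
  Δ  : -43  -79  -127  -187
  Δ^2: -36  -48  -60
  Δ^3: -12  -12
  Δ^4: 0
The third differences are constant (-12) and nonzero, while all higher differences vanish, so the minimal degree is 3.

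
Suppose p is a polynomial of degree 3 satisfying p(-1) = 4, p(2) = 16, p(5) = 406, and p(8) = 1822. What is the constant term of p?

6

Write p(n) = an^3 + bn^2 + cn + d. Substituting each data point gives a linear system:
  -a + b - c + d = 4
  8a + 4b + 2c + d = 16
  125a + 25b + 5c + d = 406
  512a + 64b + 8c + d = 1822
Solving the system yields a = 4, b = -3, c = -5, d = 6.
So p(n) = 4n^3 - 3n^2 - 5n + 6.
The constant term is 6.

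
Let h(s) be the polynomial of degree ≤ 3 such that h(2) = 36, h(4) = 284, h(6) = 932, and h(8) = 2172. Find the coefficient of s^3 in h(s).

4

Write h(s) = as^3 + bs^2 + cs + d. Substituting each data point gives a linear system:
  8a + 4b + 2c + d = 36
  64a + 16b + 4c + d = 284
  216a + 36b + 6c + d = 932
  512a + 64b + 8c + d = 2172
Solving the system yields a = 4, b = 2, c = 0, d = -4.
So h(s) = 4s^3 + 2s^2 - 4.
The leading coefficient is 4.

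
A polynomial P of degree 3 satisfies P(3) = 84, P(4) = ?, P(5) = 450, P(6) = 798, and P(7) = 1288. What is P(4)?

220

The 4 known points determine the degree-3 polynomial uniquely.
Write P(s) = as^3 + bs^2 + cs + d. Substituting each data point gives a linear system:
  27a + 9b + 3c + d = 84
  125a + 25b + 5c + d = 450
  216a + 36b + 6c + d = 798
  343a + 49b + 7c + d = 1288
Solving the system yields a = 4, b = -1, c = -5, d = 0.
So P(s) = 4s³ - s² - 5s.
Then P(4) = 220.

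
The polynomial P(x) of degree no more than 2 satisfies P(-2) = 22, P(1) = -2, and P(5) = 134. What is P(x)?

Write P(x) = ax^2 + bx + c. Substituting each data point gives a linear system:
  4a - 2b + c = 22
  a + b + c = -2
  25a + 5b + c = 134
Solving the system yields a = 6, b = -2, c = -6.
So P(x) = 6x^2 - 2x - 6.
Check: P(5) = 134. ✓

P(x) = 6x^2 - 2x - 6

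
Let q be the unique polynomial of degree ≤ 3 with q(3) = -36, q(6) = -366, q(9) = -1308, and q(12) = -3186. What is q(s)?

q(s) = -2s^3 + 2s^2 - 2s + 6

Write q(s) = as^3 + bs^2 + cs + d. Substituting each data point gives a linear system:
  27a + 9b + 3c + d = -36
  216a + 36b + 6c + d = -366
  729a + 81b + 9c + d = -1308
  1728a + 144b + 12c + d = -3186
Solving the system yields a = -2, b = 2, c = -2, d = 6.
So q(s) = -2s^3 + 2s^2 - 2s + 6.
Check: q(6) = -366. ✓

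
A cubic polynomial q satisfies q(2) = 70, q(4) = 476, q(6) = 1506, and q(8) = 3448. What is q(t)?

q(t) = 6t^3 + 6t^2 - t

Write q(t) = at^3 + bt^2 + ct + d. Substituting each data point gives a linear system:
  8a + 4b + 2c + d = 70
  64a + 16b + 4c + d = 476
  216a + 36b + 6c + d = 1506
  512a + 64b + 8c + d = 3448
Solving the system yields a = 6, b = 6, c = -1, d = 0.
So q(t) = 6t³ + 6t² - t.
Check: q(6) = 1506. ✓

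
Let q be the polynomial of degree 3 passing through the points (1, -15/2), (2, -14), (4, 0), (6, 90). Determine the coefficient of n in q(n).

-6

Write q(n) = an^3 + bn^2 + cn + d. Substituting each data point gives a linear system:
  a + b + c + d = -15/2
  8a + 4b + 2c + d = -14
  64a + 16b + 4c + d = 0
  216a + 36b + 6c + d = 90
Solving the system yields a = 1, b = -5/2, c = -6, d = 0.
So q(n) = n³ - (5/2)n² - 6n.
The coefficient of n is -6.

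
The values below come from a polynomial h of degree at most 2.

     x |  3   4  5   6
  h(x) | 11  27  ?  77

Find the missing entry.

49

On equispaced nodes a degree-2 polynomial has vanishing third forward difference, so
  - h(3) + 3·h(4) - 3·h(5) + h(6) = 0.
Substituting the known values and solving for h(5):
  -3·h(5) = -147
  h(5) = 49.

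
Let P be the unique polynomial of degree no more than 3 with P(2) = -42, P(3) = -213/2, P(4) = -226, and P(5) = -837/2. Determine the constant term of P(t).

Write P(t) = at^3 + bt^2 + ct + d. Substituting each data point gives a linear system:
  8a + 4b + 2c + d = -42
  27a + 9b + 3c + d = -213/2
  64a + 16b + 4c + d = -226
  125a + 25b + 5c + d = -837/2
Solving the system yields a = -3, b = -1/2, c = -5, d = -6.
So P(t) = -3t^3 - (1/2)t^2 - 5t - 6.
The constant term is -6.

-6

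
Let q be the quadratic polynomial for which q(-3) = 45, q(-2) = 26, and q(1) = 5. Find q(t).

Write q(t) = at^2 + bt + c. Substituting each data point gives a linear system:
  9a - 3b + c = 45
  4a - 2b + c = 26
  a + b + c = 5
Solving the system yields a = 3, b = -4, c = 6.
So q(t) = 3t^2 - 4t + 6.
Check: q(-2) = 26. ✓

q(t) = 3t^2 - 4t + 6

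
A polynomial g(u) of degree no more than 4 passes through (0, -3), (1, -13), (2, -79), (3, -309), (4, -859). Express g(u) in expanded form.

g(u) = -2u^4 - 6u^3 + 4u^2 - 6u - 3

Write g(u) = au^4 + bu^3 + cu^2 + du + e. Substituting each data point gives a linear system:
  e = -3
  a + b + c + d + e = -13
  16a + 8b + 4c + 2d + e = -79
  81a + 27b + 9c + 3d + e = -309
  256a + 64b + 16c + 4d + e = -859
Solving the system yields a = -2, b = -6, c = 4, d = -6, e = -3.
So g(u) = -2u⁴ - 6u³ + 4u² - 6u - 3.
Check: g(4) = -859. ✓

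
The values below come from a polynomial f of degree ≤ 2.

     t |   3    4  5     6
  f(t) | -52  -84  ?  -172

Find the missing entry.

On equispaced nodes a degree-2 polynomial has vanishing third forward difference, so
  - f(3) + 3·f(4) - 3·f(5) + f(6) = 0.
Substituting the known values and solving for f(5):
  -3·f(5) = 372
  f(5) = -124.

-124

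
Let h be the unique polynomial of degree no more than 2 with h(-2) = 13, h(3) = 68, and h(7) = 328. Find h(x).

h(x) = 6x^2 + 5x - 1

Write h(x) = ax^2 + bx + c. Substituting each data point gives a linear system:
  4a - 2b + c = 13
  9a + 3b + c = 68
  49a + 7b + c = 328
Solving the system yields a = 6, b = 5, c = -1.
So h(x) = 6x^2 + 5x - 1.
Check: h(7) = 328. ✓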